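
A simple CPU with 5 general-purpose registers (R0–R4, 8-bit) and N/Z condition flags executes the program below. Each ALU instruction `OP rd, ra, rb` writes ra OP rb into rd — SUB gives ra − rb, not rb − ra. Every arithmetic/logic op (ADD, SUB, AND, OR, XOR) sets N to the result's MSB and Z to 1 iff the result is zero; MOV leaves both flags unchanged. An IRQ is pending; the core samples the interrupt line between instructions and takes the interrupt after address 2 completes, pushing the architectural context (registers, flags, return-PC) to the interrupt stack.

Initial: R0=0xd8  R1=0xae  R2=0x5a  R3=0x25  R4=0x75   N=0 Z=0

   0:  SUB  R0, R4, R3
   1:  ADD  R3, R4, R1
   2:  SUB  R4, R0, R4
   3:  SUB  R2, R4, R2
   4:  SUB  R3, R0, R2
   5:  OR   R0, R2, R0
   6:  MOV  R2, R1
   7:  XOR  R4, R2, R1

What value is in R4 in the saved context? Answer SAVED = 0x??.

SAVED = 0xdb

after  0: R0=0x50 R1=0xae R2=0x5a R3=0x25 R4=0x75  N=0 Z=0
after  1: R0=0x50 R1=0xae R2=0x5a R3=0x23 R4=0x75  N=0 Z=0
after  2: R0=0x50 R1=0xae R2=0x5a R3=0x23 R4=0xdb  N=1 Z=0
-- IRQ taken; context saved, return-PC = 3 --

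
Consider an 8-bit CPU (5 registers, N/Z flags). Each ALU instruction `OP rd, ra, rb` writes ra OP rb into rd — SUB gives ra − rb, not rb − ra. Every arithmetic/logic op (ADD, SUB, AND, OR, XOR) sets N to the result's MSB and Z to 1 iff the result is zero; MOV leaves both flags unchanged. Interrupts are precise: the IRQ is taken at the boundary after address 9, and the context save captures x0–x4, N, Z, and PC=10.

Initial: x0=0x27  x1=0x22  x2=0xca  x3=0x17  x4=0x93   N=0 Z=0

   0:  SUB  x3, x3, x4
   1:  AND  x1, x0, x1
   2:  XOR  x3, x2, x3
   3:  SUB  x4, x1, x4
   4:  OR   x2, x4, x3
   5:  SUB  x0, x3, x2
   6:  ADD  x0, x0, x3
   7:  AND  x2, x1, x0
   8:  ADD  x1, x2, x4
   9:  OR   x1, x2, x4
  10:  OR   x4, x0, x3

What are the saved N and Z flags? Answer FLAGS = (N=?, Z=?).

FLAGS = (N=1, Z=0)

after  0: x0=0x27 x1=0x22 x2=0xca x3=0x84 x4=0x93  N=1 Z=0
after  1: x0=0x27 x1=0x22 x2=0xca x3=0x84 x4=0x93  N=0 Z=0
after  2: x0=0x27 x1=0x22 x2=0xca x3=0x4e x4=0x93  N=0 Z=0
after  3: x0=0x27 x1=0x22 x2=0xca x3=0x4e x4=0x8f  N=1 Z=0
after  4: x0=0x27 x1=0x22 x2=0xcf x3=0x4e x4=0x8f  N=1 Z=0
after  5: x0=0x7f x1=0x22 x2=0xcf x3=0x4e x4=0x8f  N=0 Z=0
after  6: x0=0xcd x1=0x22 x2=0xcf x3=0x4e x4=0x8f  N=1 Z=0
after  7: x0=0xcd x1=0x22 x2=0x00 x3=0x4e x4=0x8f  N=0 Z=1
after  8: x0=0xcd x1=0x8f x2=0x00 x3=0x4e x4=0x8f  N=1 Z=0
after  9: x0=0xcd x1=0x8f x2=0x00 x3=0x4e x4=0x8f  N=1 Z=0
-- IRQ taken; context saved, return-PC = 10 --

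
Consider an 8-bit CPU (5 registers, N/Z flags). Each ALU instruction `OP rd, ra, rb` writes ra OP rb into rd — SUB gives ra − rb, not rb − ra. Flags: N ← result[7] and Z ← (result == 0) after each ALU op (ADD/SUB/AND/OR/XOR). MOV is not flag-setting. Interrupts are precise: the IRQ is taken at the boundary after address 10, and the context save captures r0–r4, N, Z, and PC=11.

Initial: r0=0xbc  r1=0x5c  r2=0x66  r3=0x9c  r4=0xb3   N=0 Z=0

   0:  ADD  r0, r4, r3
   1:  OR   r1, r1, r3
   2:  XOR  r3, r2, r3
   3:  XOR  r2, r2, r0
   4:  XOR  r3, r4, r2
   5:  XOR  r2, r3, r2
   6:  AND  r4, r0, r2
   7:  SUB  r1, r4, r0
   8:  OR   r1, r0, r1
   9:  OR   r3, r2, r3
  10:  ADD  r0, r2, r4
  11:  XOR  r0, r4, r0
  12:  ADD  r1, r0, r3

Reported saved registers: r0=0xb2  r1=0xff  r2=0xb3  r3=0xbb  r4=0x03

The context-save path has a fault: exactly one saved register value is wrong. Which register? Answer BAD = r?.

BAD = r0

after  0: r0=0x4f r1=0x5c r2=0x66 r3=0x9c r4=0xb3  N=0 Z=0
after  1: r0=0x4f r1=0xdc r2=0x66 r3=0x9c r4=0xb3  N=1 Z=0
after  2: r0=0x4f r1=0xdc r2=0x66 r3=0xfa r4=0xb3  N=1 Z=0
after  3: r0=0x4f r1=0xdc r2=0x29 r3=0xfa r4=0xb3  N=0 Z=0
after  4: r0=0x4f r1=0xdc r2=0x29 r3=0x9a r4=0xb3  N=1 Z=0
after  5: r0=0x4f r1=0xdc r2=0xb3 r3=0x9a r4=0xb3  N=1 Z=0
after  6: r0=0x4f r1=0xdc r2=0xb3 r3=0x9a r4=0x03  N=0 Z=0
after  7: r0=0x4f r1=0xb4 r2=0xb3 r3=0x9a r4=0x03  N=1 Z=0
after  8: r0=0x4f r1=0xff r2=0xb3 r3=0x9a r4=0x03  N=1 Z=0
after  9: r0=0x4f r1=0xff r2=0xb3 r3=0xbb r4=0x03  N=1 Z=0
after 10: r0=0xb6 r1=0xff r2=0xb3 r3=0xbb r4=0x03  N=1 Z=0
-- IRQ taken; context saved, return-PC = 11 --
mismatch: r0: reported 0xb2 vs actual 0xb6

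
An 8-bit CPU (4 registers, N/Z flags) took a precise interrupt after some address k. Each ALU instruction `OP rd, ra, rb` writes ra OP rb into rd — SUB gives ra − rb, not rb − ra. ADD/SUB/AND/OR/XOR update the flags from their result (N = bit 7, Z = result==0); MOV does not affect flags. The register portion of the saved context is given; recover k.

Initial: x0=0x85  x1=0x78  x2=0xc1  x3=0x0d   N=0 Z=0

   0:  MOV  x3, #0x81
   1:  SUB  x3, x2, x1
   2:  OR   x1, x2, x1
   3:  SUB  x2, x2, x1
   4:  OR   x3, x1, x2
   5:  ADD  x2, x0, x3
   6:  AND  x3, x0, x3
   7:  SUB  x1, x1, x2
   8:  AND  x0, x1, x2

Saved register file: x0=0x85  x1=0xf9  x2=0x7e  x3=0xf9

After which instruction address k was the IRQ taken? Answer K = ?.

K = 5

after  0: x0=0x85 x1=0x78 x2=0xc1 x3=0x81  N=0 Z=0
after  1: x0=0x85 x1=0x78 x2=0xc1 x3=0x49  N=0 Z=0
after  2: x0=0x85 x1=0xf9 x2=0xc1 x3=0x49  N=1 Z=0
after  3: x0=0x85 x1=0xf9 x2=0xc8 x3=0x49  N=1 Z=0
after  4: x0=0x85 x1=0xf9 x2=0xc8 x3=0xf9  N=1 Z=0
after  5: x0=0x85 x1=0xf9 x2=0x7e x3=0xf9  N=0 Z=0
-- IRQ taken; context saved, return-PC = 6 --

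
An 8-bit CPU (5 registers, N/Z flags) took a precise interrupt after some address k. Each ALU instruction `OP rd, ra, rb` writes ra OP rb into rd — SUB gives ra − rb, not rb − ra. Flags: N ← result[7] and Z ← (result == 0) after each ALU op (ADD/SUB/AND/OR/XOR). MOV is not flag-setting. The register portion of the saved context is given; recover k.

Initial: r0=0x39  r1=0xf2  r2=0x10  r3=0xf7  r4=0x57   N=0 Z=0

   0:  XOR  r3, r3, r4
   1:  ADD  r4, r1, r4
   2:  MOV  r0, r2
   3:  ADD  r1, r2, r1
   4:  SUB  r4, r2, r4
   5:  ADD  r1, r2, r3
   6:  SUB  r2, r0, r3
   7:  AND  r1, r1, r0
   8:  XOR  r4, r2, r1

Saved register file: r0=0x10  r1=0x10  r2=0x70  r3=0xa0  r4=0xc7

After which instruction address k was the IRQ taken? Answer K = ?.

K = 7

after  0: r0=0x39 r1=0xf2 r2=0x10 r3=0xa0 r4=0x57  N=1 Z=0
after  1: r0=0x39 r1=0xf2 r2=0x10 r3=0xa0 r4=0x49  N=0 Z=0
after  2: r0=0x10 r1=0xf2 r2=0x10 r3=0xa0 r4=0x49  N=0 Z=0
after  3: r0=0x10 r1=0x02 r2=0x10 r3=0xa0 r4=0x49  N=0 Z=0
after  4: r0=0x10 r1=0x02 r2=0x10 r3=0xa0 r4=0xc7  N=1 Z=0
after  5: r0=0x10 r1=0xb0 r2=0x10 r3=0xa0 r4=0xc7  N=1 Z=0
after  6: r0=0x10 r1=0xb0 r2=0x70 r3=0xa0 r4=0xc7  N=0 Z=0
after  7: r0=0x10 r1=0x10 r2=0x70 r3=0xa0 r4=0xc7  N=0 Z=0
-- IRQ taken; context saved, return-PC = 8 --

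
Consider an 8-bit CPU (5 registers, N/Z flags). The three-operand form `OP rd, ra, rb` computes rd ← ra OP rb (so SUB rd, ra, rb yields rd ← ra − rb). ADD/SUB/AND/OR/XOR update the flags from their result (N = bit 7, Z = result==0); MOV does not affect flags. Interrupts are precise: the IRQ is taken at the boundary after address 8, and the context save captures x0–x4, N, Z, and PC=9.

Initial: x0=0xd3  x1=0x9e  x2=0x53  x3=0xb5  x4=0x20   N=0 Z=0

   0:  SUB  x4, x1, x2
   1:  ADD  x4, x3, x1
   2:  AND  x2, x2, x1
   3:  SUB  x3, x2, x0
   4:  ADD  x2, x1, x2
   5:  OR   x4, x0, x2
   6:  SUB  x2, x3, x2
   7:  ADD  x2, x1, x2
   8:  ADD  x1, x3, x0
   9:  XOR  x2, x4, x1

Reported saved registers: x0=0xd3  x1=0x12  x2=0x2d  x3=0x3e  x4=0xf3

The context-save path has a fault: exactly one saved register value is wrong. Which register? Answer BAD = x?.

BAD = x3

after  0: x0=0xd3 x1=0x9e x2=0x53 x3=0xb5 x4=0x4b  N=0 Z=0
after  1: x0=0xd3 x1=0x9e x2=0x53 x3=0xb5 x4=0x53  N=0 Z=0
after  2: x0=0xd3 x1=0x9e x2=0x12 x3=0xb5 x4=0x53  N=0 Z=0
after  3: x0=0xd3 x1=0x9e x2=0x12 x3=0x3f x4=0x53  N=0 Z=0
after  4: x0=0xd3 x1=0x9e x2=0xb0 x3=0x3f x4=0x53  N=1 Z=0
after  5: x0=0xd3 x1=0x9e x2=0xb0 x3=0x3f x4=0xf3  N=1 Z=0
after  6: x0=0xd3 x1=0x9e x2=0x8f x3=0x3f x4=0xf3  N=1 Z=0
after  7: x0=0xd3 x1=0x9e x2=0x2d x3=0x3f x4=0xf3  N=0 Z=0
after  8: x0=0xd3 x1=0x12 x2=0x2d x3=0x3f x4=0xf3  N=0 Z=0
-- IRQ taken; context saved, return-PC = 9 --
mismatch: x3: reported 0x3e vs actual 0x3f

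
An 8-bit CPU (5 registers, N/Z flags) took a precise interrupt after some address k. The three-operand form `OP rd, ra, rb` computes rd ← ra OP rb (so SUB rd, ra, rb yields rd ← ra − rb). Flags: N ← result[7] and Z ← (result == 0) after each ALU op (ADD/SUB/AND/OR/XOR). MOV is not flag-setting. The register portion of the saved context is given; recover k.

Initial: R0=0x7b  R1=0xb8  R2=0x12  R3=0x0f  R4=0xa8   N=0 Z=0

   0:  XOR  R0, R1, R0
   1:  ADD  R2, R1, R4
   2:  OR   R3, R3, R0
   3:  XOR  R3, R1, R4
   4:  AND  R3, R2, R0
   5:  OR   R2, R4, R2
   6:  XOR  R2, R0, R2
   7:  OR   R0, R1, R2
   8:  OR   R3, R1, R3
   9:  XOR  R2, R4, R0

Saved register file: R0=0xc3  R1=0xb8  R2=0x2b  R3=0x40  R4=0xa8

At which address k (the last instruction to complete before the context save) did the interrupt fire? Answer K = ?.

after  0: R0=0xc3 R1=0xb8 R2=0x12 R3=0x0f R4=0xa8  N=1 Z=0
after  1: R0=0xc3 R1=0xb8 R2=0x60 R3=0x0f R4=0xa8  N=0 Z=0
after  2: R0=0xc3 R1=0xb8 R2=0x60 R3=0xcf R4=0xa8  N=1 Z=0
after  3: R0=0xc3 R1=0xb8 R2=0x60 R3=0x10 R4=0xa8  N=0 Z=0
after  4: R0=0xc3 R1=0xb8 R2=0x60 R3=0x40 R4=0xa8  N=0 Z=0
after  5: R0=0xc3 R1=0xb8 R2=0xe8 R3=0x40 R4=0xa8  N=1 Z=0
after  6: R0=0xc3 R1=0xb8 R2=0x2b R3=0x40 R4=0xa8  N=0 Z=0
-- IRQ taken; context saved, return-PC = 7 --

K = 6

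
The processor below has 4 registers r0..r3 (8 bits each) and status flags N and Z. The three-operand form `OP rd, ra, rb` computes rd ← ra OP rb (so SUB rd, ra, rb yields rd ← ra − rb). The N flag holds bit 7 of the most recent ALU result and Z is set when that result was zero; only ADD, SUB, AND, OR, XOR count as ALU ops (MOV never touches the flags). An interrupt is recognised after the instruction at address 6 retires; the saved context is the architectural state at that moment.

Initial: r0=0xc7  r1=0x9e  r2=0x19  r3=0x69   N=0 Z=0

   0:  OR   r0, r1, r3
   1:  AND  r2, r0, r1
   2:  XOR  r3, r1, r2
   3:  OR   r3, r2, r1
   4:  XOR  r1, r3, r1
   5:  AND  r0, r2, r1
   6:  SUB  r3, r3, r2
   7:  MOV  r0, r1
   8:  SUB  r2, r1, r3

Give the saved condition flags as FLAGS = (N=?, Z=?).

after  0: r0=0xff r1=0x9e r2=0x19 r3=0x69  N=1 Z=0
after  1: r0=0xff r1=0x9e r2=0x9e r3=0x69  N=1 Z=0
after  2: r0=0xff r1=0x9e r2=0x9e r3=0x00  N=0 Z=1
after  3: r0=0xff r1=0x9e r2=0x9e r3=0x9e  N=1 Z=0
after  4: r0=0xff r1=0x00 r2=0x9e r3=0x9e  N=0 Z=1
after  5: r0=0x00 r1=0x00 r2=0x9e r3=0x9e  N=0 Z=1
after  6: r0=0x00 r1=0x00 r2=0x9e r3=0x00  N=0 Z=1
-- IRQ taken; context saved, return-PC = 7 --

FLAGS = (N=0, Z=1)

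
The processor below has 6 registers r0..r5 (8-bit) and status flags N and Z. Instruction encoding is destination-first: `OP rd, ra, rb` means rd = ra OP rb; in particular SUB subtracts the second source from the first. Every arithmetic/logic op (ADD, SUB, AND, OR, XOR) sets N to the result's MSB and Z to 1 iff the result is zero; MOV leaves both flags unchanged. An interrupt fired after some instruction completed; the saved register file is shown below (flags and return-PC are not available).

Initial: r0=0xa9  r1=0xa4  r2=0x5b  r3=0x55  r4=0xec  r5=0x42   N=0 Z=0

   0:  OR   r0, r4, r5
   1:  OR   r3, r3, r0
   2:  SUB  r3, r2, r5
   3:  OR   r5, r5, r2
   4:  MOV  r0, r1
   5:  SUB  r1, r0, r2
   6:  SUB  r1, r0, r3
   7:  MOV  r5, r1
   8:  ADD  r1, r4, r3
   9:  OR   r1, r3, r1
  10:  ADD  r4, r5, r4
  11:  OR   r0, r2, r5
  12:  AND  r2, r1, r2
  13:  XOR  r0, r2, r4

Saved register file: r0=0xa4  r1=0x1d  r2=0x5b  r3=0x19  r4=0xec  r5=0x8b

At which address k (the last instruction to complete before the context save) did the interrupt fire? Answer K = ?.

K = 9

after  0: r0=0xee r1=0xa4 r2=0x5b r3=0x55 r4=0xec r5=0x42  N=1 Z=0
after  1: r0=0xee r1=0xa4 r2=0x5b r3=0xff r4=0xec r5=0x42  N=1 Z=0
after  2: r0=0xee r1=0xa4 r2=0x5b r3=0x19 r4=0xec r5=0x42  N=0 Z=0
after  3: r0=0xee r1=0xa4 r2=0x5b r3=0x19 r4=0xec r5=0x5b  N=0 Z=0
after  4: r0=0xa4 r1=0xa4 r2=0x5b r3=0x19 r4=0xec r5=0x5b  N=0 Z=0
after  5: r0=0xa4 r1=0x49 r2=0x5b r3=0x19 r4=0xec r5=0x5b  N=0 Z=0
after  6: r0=0xa4 r1=0x8b r2=0x5b r3=0x19 r4=0xec r5=0x5b  N=1 Z=0
after  7: r0=0xa4 r1=0x8b r2=0x5b r3=0x19 r4=0xec r5=0x8b  N=1 Z=0
after  8: r0=0xa4 r1=0x05 r2=0x5b r3=0x19 r4=0xec r5=0x8b  N=0 Z=0
after  9: r0=0xa4 r1=0x1d r2=0x5b r3=0x19 r4=0xec r5=0x8b  N=0 Z=0
-- IRQ taken; context saved, return-PC = 10 --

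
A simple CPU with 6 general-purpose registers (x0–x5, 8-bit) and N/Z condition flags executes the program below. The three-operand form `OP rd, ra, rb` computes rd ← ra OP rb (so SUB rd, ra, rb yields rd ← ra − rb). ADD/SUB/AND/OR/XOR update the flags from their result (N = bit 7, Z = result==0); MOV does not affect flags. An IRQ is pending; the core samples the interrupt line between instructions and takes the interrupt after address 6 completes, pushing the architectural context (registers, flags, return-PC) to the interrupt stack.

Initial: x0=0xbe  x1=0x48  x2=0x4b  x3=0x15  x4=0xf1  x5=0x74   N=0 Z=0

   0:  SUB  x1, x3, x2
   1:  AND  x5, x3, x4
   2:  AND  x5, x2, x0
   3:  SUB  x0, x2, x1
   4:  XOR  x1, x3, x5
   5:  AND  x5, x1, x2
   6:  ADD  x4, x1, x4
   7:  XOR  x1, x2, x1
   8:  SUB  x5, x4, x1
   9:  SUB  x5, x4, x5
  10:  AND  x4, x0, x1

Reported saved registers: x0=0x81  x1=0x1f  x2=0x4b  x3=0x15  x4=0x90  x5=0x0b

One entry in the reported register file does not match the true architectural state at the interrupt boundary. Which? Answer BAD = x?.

BAD = x4

after  0: x0=0xbe x1=0xca x2=0x4b x3=0x15 x4=0xf1 x5=0x74  N=1 Z=0
after  1: x0=0xbe x1=0xca x2=0x4b x3=0x15 x4=0xf1 x5=0x11  N=0 Z=0
after  2: x0=0xbe x1=0xca x2=0x4b x3=0x15 x4=0xf1 x5=0x0a  N=0 Z=0
after  3: x0=0x81 x1=0xca x2=0x4b x3=0x15 x4=0xf1 x5=0x0a  N=1 Z=0
after  4: x0=0x81 x1=0x1f x2=0x4b x3=0x15 x4=0xf1 x5=0x0a  N=0 Z=0
after  5: x0=0x81 x1=0x1f x2=0x4b x3=0x15 x4=0xf1 x5=0x0b  N=0 Z=0
after  6: x0=0x81 x1=0x1f x2=0x4b x3=0x15 x4=0x10 x5=0x0b  N=0 Z=0
-- IRQ taken; context saved, return-PC = 7 --
mismatch: x4: reported 0x90 vs actual 0x10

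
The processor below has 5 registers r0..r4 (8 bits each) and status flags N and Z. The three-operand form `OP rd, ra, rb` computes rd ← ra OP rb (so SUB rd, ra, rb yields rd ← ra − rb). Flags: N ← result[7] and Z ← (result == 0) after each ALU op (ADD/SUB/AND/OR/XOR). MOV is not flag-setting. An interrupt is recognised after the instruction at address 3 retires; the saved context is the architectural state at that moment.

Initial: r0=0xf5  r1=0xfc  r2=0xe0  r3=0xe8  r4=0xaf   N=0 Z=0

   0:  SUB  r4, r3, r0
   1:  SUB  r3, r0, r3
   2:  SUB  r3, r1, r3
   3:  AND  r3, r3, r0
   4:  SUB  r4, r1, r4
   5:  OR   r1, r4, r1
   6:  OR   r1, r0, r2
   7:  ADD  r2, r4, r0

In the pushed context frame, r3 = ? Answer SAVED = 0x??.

after  0: r0=0xf5 r1=0xfc r2=0xe0 r3=0xe8 r4=0xf3  N=1 Z=0
after  1: r0=0xf5 r1=0xfc r2=0xe0 r3=0x0d r4=0xf3  N=0 Z=0
after  2: r0=0xf5 r1=0xfc r2=0xe0 r3=0xef r4=0xf3  N=1 Z=0
after  3: r0=0xf5 r1=0xfc r2=0xe0 r3=0xe5 r4=0xf3  N=1 Z=0
-- IRQ taken; context saved, return-PC = 4 --

SAVED = 0xe5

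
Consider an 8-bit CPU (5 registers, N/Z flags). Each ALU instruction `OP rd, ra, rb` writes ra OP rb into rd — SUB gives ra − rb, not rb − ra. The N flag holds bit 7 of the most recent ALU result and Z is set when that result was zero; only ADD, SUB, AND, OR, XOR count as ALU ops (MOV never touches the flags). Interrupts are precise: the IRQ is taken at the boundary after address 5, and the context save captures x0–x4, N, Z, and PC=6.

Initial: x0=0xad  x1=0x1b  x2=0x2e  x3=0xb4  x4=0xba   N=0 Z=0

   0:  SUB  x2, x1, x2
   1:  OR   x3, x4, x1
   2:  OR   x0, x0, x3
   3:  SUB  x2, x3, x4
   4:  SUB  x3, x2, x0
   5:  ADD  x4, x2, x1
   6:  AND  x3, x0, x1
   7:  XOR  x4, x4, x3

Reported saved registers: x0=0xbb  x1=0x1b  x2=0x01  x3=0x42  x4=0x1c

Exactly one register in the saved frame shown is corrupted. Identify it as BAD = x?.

BAD = x0

after  0: x0=0xad x1=0x1b x2=0xed x3=0xb4 x4=0xba  N=1 Z=0
after  1: x0=0xad x1=0x1b x2=0xed x3=0xbb x4=0xba  N=1 Z=0
after  2: x0=0xbf x1=0x1b x2=0xed x3=0xbb x4=0xba  N=1 Z=0
after  3: x0=0xbf x1=0x1b x2=0x01 x3=0xbb x4=0xba  N=0 Z=0
after  4: x0=0xbf x1=0x1b x2=0x01 x3=0x42 x4=0xba  N=0 Z=0
after  5: x0=0xbf x1=0x1b x2=0x01 x3=0x42 x4=0x1c  N=0 Z=0
-- IRQ taken; context saved, return-PC = 6 --
mismatch: x0: reported 0xbb vs actual 0xbf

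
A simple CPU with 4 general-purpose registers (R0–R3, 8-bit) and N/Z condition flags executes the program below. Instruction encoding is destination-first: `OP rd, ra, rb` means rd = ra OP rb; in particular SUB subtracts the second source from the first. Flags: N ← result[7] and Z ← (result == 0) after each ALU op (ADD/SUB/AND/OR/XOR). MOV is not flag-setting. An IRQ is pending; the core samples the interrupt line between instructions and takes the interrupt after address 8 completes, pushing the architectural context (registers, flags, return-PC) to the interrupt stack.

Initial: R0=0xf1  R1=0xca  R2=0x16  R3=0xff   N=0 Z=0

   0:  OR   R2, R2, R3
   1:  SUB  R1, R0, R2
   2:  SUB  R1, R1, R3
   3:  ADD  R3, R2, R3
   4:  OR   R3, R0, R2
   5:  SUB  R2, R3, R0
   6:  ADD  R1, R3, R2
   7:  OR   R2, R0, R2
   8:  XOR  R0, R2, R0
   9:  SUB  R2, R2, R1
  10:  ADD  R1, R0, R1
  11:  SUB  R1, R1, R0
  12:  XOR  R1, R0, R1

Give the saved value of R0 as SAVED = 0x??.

SAVED = 0x0e

after  0: R0=0xf1 R1=0xca R2=0xff R3=0xff  N=1 Z=0
after  1: R0=0xf1 R1=0xf2 R2=0xff R3=0xff  N=1 Z=0
after  2: R0=0xf1 R1=0xf3 R2=0xff R3=0xff  N=1 Z=0
after  3: R0=0xf1 R1=0xf3 R2=0xff R3=0xfe  N=1 Z=0
after  4: R0=0xf1 R1=0xf3 R2=0xff R3=0xff  N=1 Z=0
after  5: R0=0xf1 R1=0xf3 R2=0x0e R3=0xff  N=0 Z=0
after  6: R0=0xf1 R1=0x0d R2=0x0e R3=0xff  N=0 Z=0
after  7: R0=0xf1 R1=0x0d R2=0xff R3=0xff  N=1 Z=0
after  8: R0=0x0e R1=0x0d R2=0xff R3=0xff  N=0 Z=0
-- IRQ taken; context saved, return-PC = 9 --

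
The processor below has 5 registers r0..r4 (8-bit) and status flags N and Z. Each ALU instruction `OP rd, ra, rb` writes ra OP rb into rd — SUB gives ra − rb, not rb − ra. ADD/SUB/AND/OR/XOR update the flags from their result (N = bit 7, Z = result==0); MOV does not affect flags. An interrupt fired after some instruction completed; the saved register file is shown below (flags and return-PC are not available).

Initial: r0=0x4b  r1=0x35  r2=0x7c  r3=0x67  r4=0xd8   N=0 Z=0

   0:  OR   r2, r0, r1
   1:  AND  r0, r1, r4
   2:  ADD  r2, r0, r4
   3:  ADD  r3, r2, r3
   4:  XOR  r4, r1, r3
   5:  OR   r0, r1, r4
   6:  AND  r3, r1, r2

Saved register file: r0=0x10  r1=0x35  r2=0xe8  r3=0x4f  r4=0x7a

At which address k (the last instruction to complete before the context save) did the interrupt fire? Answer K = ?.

K = 4

after  0: r0=0x4b r1=0x35 r2=0x7f r3=0x67 r4=0xd8  N=0 Z=0
after  1: r0=0x10 r1=0x35 r2=0x7f r3=0x67 r4=0xd8  N=0 Z=0
after  2: r0=0x10 r1=0x35 r2=0xe8 r3=0x67 r4=0xd8  N=1 Z=0
after  3: r0=0x10 r1=0x35 r2=0xe8 r3=0x4f r4=0xd8  N=0 Z=0
after  4: r0=0x10 r1=0x35 r2=0xe8 r3=0x4f r4=0x7a  N=0 Z=0
-- IRQ taken; context saved, return-PC = 5 --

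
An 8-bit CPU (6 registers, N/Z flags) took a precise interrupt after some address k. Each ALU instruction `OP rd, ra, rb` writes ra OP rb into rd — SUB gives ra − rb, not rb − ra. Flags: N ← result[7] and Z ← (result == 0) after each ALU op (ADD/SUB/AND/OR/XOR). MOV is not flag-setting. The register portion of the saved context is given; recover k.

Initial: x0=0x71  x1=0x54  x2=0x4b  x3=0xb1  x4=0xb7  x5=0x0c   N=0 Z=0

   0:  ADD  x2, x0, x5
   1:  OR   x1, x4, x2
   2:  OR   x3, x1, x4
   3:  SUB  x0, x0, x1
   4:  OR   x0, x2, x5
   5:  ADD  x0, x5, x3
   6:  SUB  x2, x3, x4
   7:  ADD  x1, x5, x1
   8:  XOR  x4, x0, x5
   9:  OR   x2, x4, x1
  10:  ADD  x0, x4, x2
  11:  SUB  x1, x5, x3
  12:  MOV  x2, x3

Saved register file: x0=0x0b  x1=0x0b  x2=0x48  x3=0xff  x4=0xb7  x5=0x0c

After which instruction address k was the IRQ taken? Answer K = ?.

K = 7

after  0: x0=0x71 x1=0x54 x2=0x7d x3=0xb1 x4=0xb7 x5=0x0c  N=0 Z=0
after  1: x0=0x71 x1=0xff x2=0x7d x3=0xb1 x4=0xb7 x5=0x0c  N=1 Z=0
after  2: x0=0x71 x1=0xff x2=0x7d x3=0xff x4=0xb7 x5=0x0c  N=1 Z=0
after  3: x0=0x72 x1=0xff x2=0x7d x3=0xff x4=0xb7 x5=0x0c  N=0 Z=0
after  4: x0=0x7d x1=0xff x2=0x7d x3=0xff x4=0xb7 x5=0x0c  N=0 Z=0
after  5: x0=0x0b x1=0xff x2=0x7d x3=0xff x4=0xb7 x5=0x0c  N=0 Z=0
after  6: x0=0x0b x1=0xff x2=0x48 x3=0xff x4=0xb7 x5=0x0c  N=0 Z=0
after  7: x0=0x0b x1=0x0b x2=0x48 x3=0xff x4=0xb7 x5=0x0c  N=0 Z=0
-- IRQ taken; context saved, return-PC = 8 --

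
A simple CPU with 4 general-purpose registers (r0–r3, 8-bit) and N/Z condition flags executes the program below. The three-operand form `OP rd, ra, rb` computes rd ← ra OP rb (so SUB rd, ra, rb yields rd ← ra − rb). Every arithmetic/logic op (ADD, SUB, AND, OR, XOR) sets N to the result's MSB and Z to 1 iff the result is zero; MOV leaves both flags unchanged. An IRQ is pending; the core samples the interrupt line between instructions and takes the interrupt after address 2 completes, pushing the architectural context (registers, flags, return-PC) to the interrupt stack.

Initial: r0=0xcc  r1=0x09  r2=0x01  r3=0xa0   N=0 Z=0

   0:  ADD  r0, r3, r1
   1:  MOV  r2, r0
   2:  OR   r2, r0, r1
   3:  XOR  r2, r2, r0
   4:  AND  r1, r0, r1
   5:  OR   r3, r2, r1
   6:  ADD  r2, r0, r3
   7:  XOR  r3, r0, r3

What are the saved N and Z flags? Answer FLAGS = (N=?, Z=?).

FLAGS = (N=1, Z=0)

after  0: r0=0xa9 r1=0x09 r2=0x01 r3=0xa0  N=1 Z=0
after  1: r0=0xa9 r1=0x09 r2=0xa9 r3=0xa0  N=1 Z=0
after  2: r0=0xa9 r1=0x09 r2=0xa9 r3=0xa0  N=1 Z=0
-- IRQ taken; context saved, return-PC = 3 --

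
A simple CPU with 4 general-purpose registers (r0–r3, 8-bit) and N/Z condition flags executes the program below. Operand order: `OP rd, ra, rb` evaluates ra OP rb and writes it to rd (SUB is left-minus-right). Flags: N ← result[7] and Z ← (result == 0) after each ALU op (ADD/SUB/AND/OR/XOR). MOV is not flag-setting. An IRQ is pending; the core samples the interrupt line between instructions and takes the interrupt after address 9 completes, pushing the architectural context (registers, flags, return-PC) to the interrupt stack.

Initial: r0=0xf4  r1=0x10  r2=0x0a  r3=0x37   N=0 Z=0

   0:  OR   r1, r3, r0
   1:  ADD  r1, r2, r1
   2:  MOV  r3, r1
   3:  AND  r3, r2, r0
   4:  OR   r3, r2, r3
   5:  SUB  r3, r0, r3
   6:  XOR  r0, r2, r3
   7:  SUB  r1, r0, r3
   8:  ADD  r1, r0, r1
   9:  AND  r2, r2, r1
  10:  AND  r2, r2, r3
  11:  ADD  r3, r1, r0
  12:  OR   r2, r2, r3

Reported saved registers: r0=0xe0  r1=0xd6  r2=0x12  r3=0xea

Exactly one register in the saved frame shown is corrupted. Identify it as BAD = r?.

after  0: r0=0xf4 r1=0xf7 r2=0x0a r3=0x37  N=1 Z=0
after  1: r0=0xf4 r1=0x01 r2=0x0a r3=0x37  N=0 Z=0
after  2: r0=0xf4 r1=0x01 r2=0x0a r3=0x01  N=0 Z=0
after  3: r0=0xf4 r1=0x01 r2=0x0a r3=0x00  N=0 Z=1
after  4: r0=0xf4 r1=0x01 r2=0x0a r3=0x0a  N=0 Z=0
after  5: r0=0xf4 r1=0x01 r2=0x0a r3=0xea  N=1 Z=0
after  6: r0=0xe0 r1=0x01 r2=0x0a r3=0xea  N=1 Z=0
after  7: r0=0xe0 r1=0xf6 r2=0x0a r3=0xea  N=1 Z=0
after  8: r0=0xe0 r1=0xd6 r2=0x0a r3=0xea  N=1 Z=0
after  9: r0=0xe0 r1=0xd6 r2=0x02 r3=0xea  N=0 Z=0
-- IRQ taken; context saved, return-PC = 10 --
mismatch: r2: reported 0x12 vs actual 0x02

BAD = r2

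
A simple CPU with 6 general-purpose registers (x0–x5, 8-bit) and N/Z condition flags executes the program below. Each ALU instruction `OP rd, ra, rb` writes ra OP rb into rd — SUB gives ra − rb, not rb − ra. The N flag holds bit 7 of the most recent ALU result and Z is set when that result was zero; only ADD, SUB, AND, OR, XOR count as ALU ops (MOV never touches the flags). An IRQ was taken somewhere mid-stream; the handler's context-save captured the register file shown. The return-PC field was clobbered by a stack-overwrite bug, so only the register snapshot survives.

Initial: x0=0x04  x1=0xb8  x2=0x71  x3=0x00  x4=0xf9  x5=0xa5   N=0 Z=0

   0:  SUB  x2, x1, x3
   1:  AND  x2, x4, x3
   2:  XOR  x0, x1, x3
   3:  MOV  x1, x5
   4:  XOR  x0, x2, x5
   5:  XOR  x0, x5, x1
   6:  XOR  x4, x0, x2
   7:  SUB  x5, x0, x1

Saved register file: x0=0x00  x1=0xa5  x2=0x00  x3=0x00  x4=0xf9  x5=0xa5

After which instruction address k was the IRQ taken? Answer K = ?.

K = 5

after  0: x0=0x04 x1=0xb8 x2=0xb8 x3=0x00 x4=0xf9 x5=0xa5  N=1 Z=0
after  1: x0=0x04 x1=0xb8 x2=0x00 x3=0x00 x4=0xf9 x5=0xa5  N=0 Z=1
after  2: x0=0xb8 x1=0xb8 x2=0x00 x3=0x00 x4=0xf9 x5=0xa5  N=1 Z=0
after  3: x0=0xb8 x1=0xa5 x2=0x00 x3=0x00 x4=0xf9 x5=0xa5  N=1 Z=0
after  4: x0=0xa5 x1=0xa5 x2=0x00 x3=0x00 x4=0xf9 x5=0xa5  N=1 Z=0
after  5: x0=0x00 x1=0xa5 x2=0x00 x3=0x00 x4=0xf9 x5=0xa5  N=0 Z=1
-- IRQ taken; context saved, return-PC = 6 --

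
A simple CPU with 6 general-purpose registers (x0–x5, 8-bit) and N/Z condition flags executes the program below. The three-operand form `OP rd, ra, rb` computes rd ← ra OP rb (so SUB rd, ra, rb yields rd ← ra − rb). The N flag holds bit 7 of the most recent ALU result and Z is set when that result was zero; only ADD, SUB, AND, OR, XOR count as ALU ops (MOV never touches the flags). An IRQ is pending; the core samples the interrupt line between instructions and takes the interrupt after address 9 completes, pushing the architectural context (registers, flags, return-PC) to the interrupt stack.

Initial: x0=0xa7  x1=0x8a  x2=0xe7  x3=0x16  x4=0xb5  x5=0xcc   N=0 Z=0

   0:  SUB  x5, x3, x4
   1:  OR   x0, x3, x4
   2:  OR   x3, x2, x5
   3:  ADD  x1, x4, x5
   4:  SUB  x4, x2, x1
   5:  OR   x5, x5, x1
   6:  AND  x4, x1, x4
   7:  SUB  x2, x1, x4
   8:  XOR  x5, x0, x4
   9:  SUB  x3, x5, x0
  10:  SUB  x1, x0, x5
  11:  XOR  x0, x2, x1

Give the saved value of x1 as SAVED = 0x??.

after  0: x0=0xa7 x1=0x8a x2=0xe7 x3=0x16 x4=0xb5 x5=0x61  N=0 Z=0
after  1: x0=0xb7 x1=0x8a x2=0xe7 x3=0x16 x4=0xb5 x5=0x61  N=1 Z=0
after  2: x0=0xb7 x1=0x8a x2=0xe7 x3=0xe7 x4=0xb5 x5=0x61  N=1 Z=0
after  3: x0=0xb7 x1=0x16 x2=0xe7 x3=0xe7 x4=0xb5 x5=0x61  N=0 Z=0
after  4: x0=0xb7 x1=0x16 x2=0xe7 x3=0xe7 x4=0xd1 x5=0x61  N=1 Z=0
after  5: x0=0xb7 x1=0x16 x2=0xe7 x3=0xe7 x4=0xd1 x5=0x77  N=0 Z=0
after  6: x0=0xb7 x1=0x16 x2=0xe7 x3=0xe7 x4=0x10 x5=0x77  N=0 Z=0
after  7: x0=0xb7 x1=0x16 x2=0x06 x3=0xe7 x4=0x10 x5=0x77  N=0 Z=0
after  8: x0=0xb7 x1=0x16 x2=0x06 x3=0xe7 x4=0x10 x5=0xa7  N=1 Z=0
after  9: x0=0xb7 x1=0x16 x2=0x06 x3=0xf0 x4=0x10 x5=0xa7  N=1 Z=0
-- IRQ taken; context saved, return-PC = 10 --

SAVED = 0x16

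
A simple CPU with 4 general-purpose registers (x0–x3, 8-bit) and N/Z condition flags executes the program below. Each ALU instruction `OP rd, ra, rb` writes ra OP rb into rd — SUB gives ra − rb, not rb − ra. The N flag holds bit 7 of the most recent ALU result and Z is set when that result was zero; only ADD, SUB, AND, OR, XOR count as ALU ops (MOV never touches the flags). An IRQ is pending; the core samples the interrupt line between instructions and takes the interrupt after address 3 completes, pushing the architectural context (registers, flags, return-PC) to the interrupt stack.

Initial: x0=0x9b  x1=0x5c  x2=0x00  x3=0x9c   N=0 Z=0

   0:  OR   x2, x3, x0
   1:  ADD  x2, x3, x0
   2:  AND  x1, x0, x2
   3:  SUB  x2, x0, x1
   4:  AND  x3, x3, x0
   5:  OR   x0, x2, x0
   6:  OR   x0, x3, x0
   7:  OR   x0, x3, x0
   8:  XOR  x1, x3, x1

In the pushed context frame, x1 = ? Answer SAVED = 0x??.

after  0: x0=0x9b x1=0x5c x2=0x9f x3=0x9c  N=1 Z=0
after  1: x0=0x9b x1=0x5c x2=0x37 x3=0x9c  N=0 Z=0
after  2: x0=0x9b x1=0x13 x2=0x37 x3=0x9c  N=0 Z=0
after  3: x0=0x9b x1=0x13 x2=0x88 x3=0x9c  N=1 Z=0
-- IRQ taken; context saved, return-PC = 4 --

SAVED = 0x13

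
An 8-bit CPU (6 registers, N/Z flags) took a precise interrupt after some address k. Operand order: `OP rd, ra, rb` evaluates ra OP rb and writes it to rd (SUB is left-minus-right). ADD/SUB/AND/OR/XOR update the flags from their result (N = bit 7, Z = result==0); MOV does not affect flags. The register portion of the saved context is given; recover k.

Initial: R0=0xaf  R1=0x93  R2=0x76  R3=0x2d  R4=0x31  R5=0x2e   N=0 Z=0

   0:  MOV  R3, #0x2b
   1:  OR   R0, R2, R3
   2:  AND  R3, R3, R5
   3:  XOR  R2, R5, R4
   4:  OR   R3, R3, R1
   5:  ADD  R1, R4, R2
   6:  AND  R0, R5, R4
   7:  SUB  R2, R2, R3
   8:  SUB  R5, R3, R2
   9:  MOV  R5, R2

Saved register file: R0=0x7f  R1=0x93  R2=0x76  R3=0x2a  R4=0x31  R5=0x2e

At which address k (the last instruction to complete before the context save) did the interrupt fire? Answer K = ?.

K = 2

after  0: R0=0xaf R1=0x93 R2=0x76 R3=0x2b R4=0x31 R5=0x2e  N=0 Z=0
after  1: R0=0x7f R1=0x93 R2=0x76 R3=0x2b R4=0x31 R5=0x2e  N=0 Z=0
after  2: R0=0x7f R1=0x93 R2=0x76 R3=0x2a R4=0x31 R5=0x2e  N=0 Z=0
-- IRQ taken; context saved, return-PC = 3 --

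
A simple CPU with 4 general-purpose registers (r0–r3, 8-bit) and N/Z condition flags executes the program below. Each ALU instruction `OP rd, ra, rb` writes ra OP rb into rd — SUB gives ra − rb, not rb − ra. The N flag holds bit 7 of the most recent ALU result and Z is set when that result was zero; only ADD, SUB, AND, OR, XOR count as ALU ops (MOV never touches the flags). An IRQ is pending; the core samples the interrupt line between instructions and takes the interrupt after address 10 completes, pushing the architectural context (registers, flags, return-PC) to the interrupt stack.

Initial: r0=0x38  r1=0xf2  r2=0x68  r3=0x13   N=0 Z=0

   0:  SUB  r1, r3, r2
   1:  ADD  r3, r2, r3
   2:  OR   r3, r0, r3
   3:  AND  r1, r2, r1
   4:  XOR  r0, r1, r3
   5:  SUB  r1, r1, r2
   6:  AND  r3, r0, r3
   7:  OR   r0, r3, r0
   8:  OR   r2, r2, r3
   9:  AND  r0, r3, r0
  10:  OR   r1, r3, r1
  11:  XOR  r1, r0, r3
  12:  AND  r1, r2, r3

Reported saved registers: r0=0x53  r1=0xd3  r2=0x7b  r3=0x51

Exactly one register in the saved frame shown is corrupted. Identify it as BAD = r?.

after  0: r0=0x38 r1=0xab r2=0x68 r3=0x13  N=1 Z=0
after  1: r0=0x38 r1=0xab r2=0x68 r3=0x7b  N=0 Z=0
after  2: r0=0x38 r1=0xab r2=0x68 r3=0x7b  N=0 Z=0
after  3: r0=0x38 r1=0x28 r2=0x68 r3=0x7b  N=0 Z=0
after  4: r0=0x53 r1=0x28 r2=0x68 r3=0x7b  N=0 Z=0
after  5: r0=0x53 r1=0xc0 r2=0x68 r3=0x7b  N=1 Z=0
after  6: r0=0x53 r1=0xc0 r2=0x68 r3=0x53  N=0 Z=0
after  7: r0=0x53 r1=0xc0 r2=0x68 r3=0x53  N=0 Z=0
after  8: r0=0x53 r1=0xc0 r2=0x7b r3=0x53  N=0 Z=0
after  9: r0=0x53 r1=0xc0 r2=0x7b r3=0x53  N=0 Z=0
after 10: r0=0x53 r1=0xd3 r2=0x7b r3=0x53  N=1 Z=0
-- IRQ taken; context saved, return-PC = 11 --
mismatch: r3: reported 0x51 vs actual 0x53

BAD = r3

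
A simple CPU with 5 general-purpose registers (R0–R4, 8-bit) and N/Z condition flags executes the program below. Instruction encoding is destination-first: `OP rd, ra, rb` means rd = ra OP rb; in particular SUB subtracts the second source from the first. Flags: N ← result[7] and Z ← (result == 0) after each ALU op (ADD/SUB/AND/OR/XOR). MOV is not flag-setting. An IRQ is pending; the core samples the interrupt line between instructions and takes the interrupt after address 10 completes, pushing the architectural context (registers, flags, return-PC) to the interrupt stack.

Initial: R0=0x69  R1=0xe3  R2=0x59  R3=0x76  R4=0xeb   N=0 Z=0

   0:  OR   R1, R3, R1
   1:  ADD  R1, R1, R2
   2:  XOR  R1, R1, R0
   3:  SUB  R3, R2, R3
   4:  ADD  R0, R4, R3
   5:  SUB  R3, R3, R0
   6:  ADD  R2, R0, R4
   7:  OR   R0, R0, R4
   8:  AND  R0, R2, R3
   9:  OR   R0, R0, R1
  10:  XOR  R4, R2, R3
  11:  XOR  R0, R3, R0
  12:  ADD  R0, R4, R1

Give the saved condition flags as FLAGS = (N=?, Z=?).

FLAGS = (N=1, Z=0)

after  0: R0=0x69 R1=0xf7 R2=0x59 R3=0x76 R4=0xeb  N=1 Z=0
after  1: R0=0x69 R1=0x50 R2=0x59 R3=0x76 R4=0xeb  N=0 Z=0
after  2: R0=0x69 R1=0x39 R2=0x59 R3=0x76 R4=0xeb  N=0 Z=0
after  3: R0=0x69 R1=0x39 R2=0x59 R3=0xe3 R4=0xeb  N=1 Z=0
after  4: R0=0xce R1=0x39 R2=0x59 R3=0xe3 R4=0xeb  N=1 Z=0
after  5: R0=0xce R1=0x39 R2=0x59 R3=0x15 R4=0xeb  N=0 Z=0
after  6: R0=0xce R1=0x39 R2=0xb9 R3=0x15 R4=0xeb  N=1 Z=0
after  7: R0=0xef R1=0x39 R2=0xb9 R3=0x15 R4=0xeb  N=1 Z=0
after  8: R0=0x11 R1=0x39 R2=0xb9 R3=0x15 R4=0xeb  N=0 Z=0
after  9: R0=0x39 R1=0x39 R2=0xb9 R3=0x15 R4=0xeb  N=0 Z=0
after 10: R0=0x39 R1=0x39 R2=0xb9 R3=0x15 R4=0xac  N=1 Z=0
-- IRQ taken; context saved, return-PC = 11 --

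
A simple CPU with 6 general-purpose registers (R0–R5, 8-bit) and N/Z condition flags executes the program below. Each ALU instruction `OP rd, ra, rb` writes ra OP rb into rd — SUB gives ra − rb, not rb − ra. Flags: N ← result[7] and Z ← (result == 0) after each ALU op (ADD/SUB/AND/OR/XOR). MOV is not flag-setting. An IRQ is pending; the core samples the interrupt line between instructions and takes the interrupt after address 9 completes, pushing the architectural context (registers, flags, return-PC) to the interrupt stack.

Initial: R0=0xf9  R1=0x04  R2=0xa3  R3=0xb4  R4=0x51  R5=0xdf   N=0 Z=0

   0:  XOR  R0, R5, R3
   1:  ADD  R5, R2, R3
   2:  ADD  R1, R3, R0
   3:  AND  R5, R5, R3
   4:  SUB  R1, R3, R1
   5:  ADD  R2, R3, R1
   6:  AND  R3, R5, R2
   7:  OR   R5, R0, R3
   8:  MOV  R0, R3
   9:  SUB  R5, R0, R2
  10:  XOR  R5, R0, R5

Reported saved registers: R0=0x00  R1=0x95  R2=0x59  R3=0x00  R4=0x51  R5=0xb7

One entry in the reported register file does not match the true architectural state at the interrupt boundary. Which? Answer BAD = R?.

after  0: R0=0x6b R1=0x04 R2=0xa3 R3=0xb4 R4=0x51 R5=0xdf  N=0 Z=0
after  1: R0=0x6b R1=0x04 R2=0xa3 R3=0xb4 R4=0x51 R5=0x57  N=0 Z=0
after  2: R0=0x6b R1=0x1f R2=0xa3 R3=0xb4 R4=0x51 R5=0x57  N=0 Z=0
after  3: R0=0x6b R1=0x1f R2=0xa3 R3=0xb4 R4=0x51 R5=0x14  N=0 Z=0
after  4: R0=0x6b R1=0x95 R2=0xa3 R3=0xb4 R4=0x51 R5=0x14  N=1 Z=0
after  5: R0=0x6b R1=0x95 R2=0x49 R3=0xb4 R4=0x51 R5=0x14  N=0 Z=0
after  6: R0=0x6b R1=0x95 R2=0x49 R3=0x00 R4=0x51 R5=0x14  N=0 Z=1
after  7: R0=0x6b R1=0x95 R2=0x49 R3=0x00 R4=0x51 R5=0x6b  N=0 Z=0
after  8: R0=0x00 R1=0x95 R2=0x49 R3=0x00 R4=0x51 R5=0x6b  N=0 Z=0
after  9: R0=0x00 R1=0x95 R2=0x49 R3=0x00 R4=0x51 R5=0xb7  N=1 Z=0
-- IRQ taken; context saved, return-PC = 10 --
mismatch: R2: reported 0x59 vs actual 0x49

BAD = R2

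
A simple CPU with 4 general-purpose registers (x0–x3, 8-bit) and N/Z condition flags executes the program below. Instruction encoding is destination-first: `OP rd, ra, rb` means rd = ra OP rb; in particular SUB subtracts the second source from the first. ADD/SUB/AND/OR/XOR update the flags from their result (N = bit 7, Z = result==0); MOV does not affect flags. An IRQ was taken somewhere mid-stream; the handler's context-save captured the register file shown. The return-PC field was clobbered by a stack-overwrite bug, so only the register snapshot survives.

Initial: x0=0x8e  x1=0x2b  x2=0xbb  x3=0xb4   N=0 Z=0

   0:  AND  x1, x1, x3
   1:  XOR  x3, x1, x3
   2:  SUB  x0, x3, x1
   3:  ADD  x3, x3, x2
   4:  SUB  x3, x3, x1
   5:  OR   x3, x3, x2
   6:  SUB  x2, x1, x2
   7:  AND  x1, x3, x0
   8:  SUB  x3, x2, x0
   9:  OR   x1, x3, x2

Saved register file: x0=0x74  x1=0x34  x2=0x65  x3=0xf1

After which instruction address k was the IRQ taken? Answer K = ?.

after  0: x0=0x8e x1=0x20 x2=0xbb x3=0xb4  N=0 Z=0
after  1: x0=0x8e x1=0x20 x2=0xbb x3=0x94  N=1 Z=0
after  2: x0=0x74 x1=0x20 x2=0xbb x3=0x94  N=0 Z=0
after  3: x0=0x74 x1=0x20 x2=0xbb x3=0x4f  N=0 Z=0
after  4: x0=0x74 x1=0x20 x2=0xbb x3=0x2f  N=0 Z=0
after  5: x0=0x74 x1=0x20 x2=0xbb x3=0xbf  N=1 Z=0
after  6: x0=0x74 x1=0x20 x2=0x65 x3=0xbf  N=0 Z=0
after  7: x0=0x74 x1=0x34 x2=0x65 x3=0xbf  N=0 Z=0
after  8: x0=0x74 x1=0x34 x2=0x65 x3=0xf1  N=1 Z=0
-- IRQ taken; context saved, return-PC = 9 --

K = 8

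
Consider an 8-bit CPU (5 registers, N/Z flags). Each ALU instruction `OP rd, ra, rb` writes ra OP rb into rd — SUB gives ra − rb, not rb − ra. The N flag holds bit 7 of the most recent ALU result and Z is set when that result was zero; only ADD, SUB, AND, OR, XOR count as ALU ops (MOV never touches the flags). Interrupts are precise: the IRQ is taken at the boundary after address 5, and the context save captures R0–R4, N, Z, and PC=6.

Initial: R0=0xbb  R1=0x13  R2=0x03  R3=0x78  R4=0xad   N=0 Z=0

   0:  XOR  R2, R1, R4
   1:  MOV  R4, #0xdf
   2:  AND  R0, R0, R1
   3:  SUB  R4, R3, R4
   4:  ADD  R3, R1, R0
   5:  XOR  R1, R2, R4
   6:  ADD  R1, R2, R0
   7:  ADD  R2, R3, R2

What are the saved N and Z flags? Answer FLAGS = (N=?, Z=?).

FLAGS = (N=0, Z=0)

after  0: R0=0xbb R1=0x13 R2=0xbe R3=0x78 R4=0xad  N=1 Z=0
after  1: R0=0xbb R1=0x13 R2=0xbe R3=0x78 R4=0xdf  N=1 Z=0
after  2: R0=0x13 R1=0x13 R2=0xbe R3=0x78 R4=0xdf  N=0 Z=0
after  3: R0=0x13 R1=0x13 R2=0xbe R3=0x78 R4=0x99  N=1 Z=0
after  4: R0=0x13 R1=0x13 R2=0xbe R3=0x26 R4=0x99  N=0 Z=0
after  5: R0=0x13 R1=0x27 R2=0xbe R3=0x26 R4=0x99  N=0 Z=0
-- IRQ taken; context saved, return-PC = 6 --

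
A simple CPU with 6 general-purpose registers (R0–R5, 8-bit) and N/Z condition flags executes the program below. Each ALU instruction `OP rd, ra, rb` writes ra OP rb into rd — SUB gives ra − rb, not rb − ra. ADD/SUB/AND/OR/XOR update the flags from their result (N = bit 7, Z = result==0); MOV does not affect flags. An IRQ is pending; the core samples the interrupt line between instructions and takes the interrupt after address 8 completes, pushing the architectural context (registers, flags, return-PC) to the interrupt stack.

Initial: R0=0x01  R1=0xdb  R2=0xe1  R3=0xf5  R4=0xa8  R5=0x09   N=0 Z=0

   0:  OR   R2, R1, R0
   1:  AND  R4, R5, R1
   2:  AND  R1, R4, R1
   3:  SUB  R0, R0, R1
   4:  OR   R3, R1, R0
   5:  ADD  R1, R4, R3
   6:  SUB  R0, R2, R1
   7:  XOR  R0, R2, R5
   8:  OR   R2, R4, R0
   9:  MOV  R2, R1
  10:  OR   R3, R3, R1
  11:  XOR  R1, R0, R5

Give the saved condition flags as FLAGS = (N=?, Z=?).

after  0: R0=0x01 R1=0xdb R2=0xdb R3=0xf5 R4=0xa8 R5=0x09  N=1 Z=0
after  1: R0=0x01 R1=0xdb R2=0xdb R3=0xf5 R4=0x09 R5=0x09  N=0 Z=0
after  2: R0=0x01 R1=0x09 R2=0xdb R3=0xf5 R4=0x09 R5=0x09  N=0 Z=0
after  3: R0=0xf8 R1=0x09 R2=0xdb R3=0xf5 R4=0x09 R5=0x09  N=1 Z=0
after  4: R0=0xf8 R1=0x09 R2=0xdb R3=0xf9 R4=0x09 R5=0x09  N=1 Z=0
after  5: R0=0xf8 R1=0x02 R2=0xdb R3=0xf9 R4=0x09 R5=0x09  N=0 Z=0
after  6: R0=0xd9 R1=0x02 R2=0xdb R3=0xf9 R4=0x09 R5=0x09  N=1 Z=0
after  7: R0=0xd2 R1=0x02 R2=0xdb R3=0xf9 R4=0x09 R5=0x09  N=1 Z=0
after  8: R0=0xd2 R1=0x02 R2=0xdb R3=0xf9 R4=0x09 R5=0x09  N=1 Z=0
-- IRQ taken; context saved, return-PC = 9 --

FLAGS = (N=1, Z=0)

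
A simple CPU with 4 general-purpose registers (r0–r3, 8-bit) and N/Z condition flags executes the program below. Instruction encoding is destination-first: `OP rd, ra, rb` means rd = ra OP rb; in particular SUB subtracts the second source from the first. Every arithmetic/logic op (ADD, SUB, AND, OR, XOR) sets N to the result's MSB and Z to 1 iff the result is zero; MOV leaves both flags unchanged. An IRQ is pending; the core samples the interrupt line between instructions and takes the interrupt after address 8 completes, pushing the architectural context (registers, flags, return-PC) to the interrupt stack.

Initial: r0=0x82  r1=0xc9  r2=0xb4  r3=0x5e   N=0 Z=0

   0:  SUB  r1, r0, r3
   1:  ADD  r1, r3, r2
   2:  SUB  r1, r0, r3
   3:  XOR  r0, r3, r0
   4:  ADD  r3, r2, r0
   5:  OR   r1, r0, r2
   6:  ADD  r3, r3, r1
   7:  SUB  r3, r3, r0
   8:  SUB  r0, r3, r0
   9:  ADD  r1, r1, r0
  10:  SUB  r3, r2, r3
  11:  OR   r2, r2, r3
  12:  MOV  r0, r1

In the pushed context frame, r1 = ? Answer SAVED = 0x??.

after  0: r0=0x82 r1=0x24 r2=0xb4 r3=0x5e  N=0 Z=0
after  1: r0=0x82 r1=0x12 r2=0xb4 r3=0x5e  N=0 Z=0
after  2: r0=0x82 r1=0x24 r2=0xb4 r3=0x5e  N=0 Z=0
after  3: r0=0xdc r1=0x24 r2=0xb4 r3=0x5e  N=1 Z=0
after  4: r0=0xdc r1=0x24 r2=0xb4 r3=0x90  N=1 Z=0
after  5: r0=0xdc r1=0xfc r2=0xb4 r3=0x90  N=1 Z=0
after  6: r0=0xdc r1=0xfc r2=0xb4 r3=0x8c  N=1 Z=0
after  7: r0=0xdc r1=0xfc r2=0xb4 r3=0xb0  N=1 Z=0
after  8: r0=0xd4 r1=0xfc r2=0xb4 r3=0xb0  N=1 Z=0
-- IRQ taken; context saved, return-PC = 9 --

SAVED = 0xfc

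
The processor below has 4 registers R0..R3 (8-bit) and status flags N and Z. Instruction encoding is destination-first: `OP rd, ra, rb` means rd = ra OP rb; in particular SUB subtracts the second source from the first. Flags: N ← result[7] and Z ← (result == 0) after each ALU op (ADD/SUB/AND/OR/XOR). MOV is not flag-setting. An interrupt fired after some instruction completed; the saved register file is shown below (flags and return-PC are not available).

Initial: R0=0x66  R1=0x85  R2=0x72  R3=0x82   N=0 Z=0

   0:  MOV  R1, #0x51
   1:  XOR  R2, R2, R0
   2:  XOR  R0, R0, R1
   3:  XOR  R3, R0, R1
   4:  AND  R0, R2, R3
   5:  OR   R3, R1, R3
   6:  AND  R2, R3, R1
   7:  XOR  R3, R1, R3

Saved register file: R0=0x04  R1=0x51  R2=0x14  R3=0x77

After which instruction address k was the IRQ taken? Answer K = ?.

K = 5

after  0: R0=0x66 R1=0x51 R2=0x72 R3=0x82  N=0 Z=0
after  1: R0=0x66 R1=0x51 R2=0x14 R3=0x82  N=0 Z=0
after  2: R0=0x37 R1=0x51 R2=0x14 R3=0x82  N=0 Z=0
after  3: R0=0x37 R1=0x51 R2=0x14 R3=0x66  N=0 Z=0
after  4: R0=0x04 R1=0x51 R2=0x14 R3=0x66  N=0 Z=0
after  5: R0=0x04 R1=0x51 R2=0x14 R3=0x77  N=0 Z=0
-- IRQ taken; context saved, return-PC = 6 --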